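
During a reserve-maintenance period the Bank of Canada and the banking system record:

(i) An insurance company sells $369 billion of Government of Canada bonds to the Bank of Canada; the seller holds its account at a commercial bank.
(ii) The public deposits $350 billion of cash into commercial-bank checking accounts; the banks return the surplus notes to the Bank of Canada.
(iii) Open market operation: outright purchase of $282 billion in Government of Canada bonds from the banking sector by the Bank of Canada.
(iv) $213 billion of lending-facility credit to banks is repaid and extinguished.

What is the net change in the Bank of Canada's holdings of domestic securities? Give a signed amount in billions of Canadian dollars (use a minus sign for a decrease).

Asset purchase (from non-banks) $369 billion: securities added to the Bank of Canada's portfolio → +$369B.
Currency deposit $350 billion: the Bank of Canada's securities portfolio is untouched → 0.
OMO purchase (from banks) $282 billion: securities added to the Bank of Canada's portfolio → +$282B.
Discount-window repayment $213 billion: the Bank of Canada's securities portfolio is untouched → 0.
Net: 369 + 0 + 282 + 0 = +$651 billion.

+$651 billion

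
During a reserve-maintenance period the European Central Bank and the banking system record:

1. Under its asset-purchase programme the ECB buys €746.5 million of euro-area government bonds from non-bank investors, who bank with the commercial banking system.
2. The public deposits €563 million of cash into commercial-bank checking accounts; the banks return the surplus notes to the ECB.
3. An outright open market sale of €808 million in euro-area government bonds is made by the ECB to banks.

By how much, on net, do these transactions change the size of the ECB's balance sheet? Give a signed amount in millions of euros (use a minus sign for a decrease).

-€61.5 million

ECB balance sheet:
  Assets:      Securities −€61.5M
  Liabilities: Bank reserves +€501.5M, Currency in circulation −€563M
Commercial banking system:
  Assets:      Reserves at CB +€501.5M, Securities +€808M
  Liabilities: Checkable deposits +€1309.5M
Change in total ECB assets = -€61.5 million.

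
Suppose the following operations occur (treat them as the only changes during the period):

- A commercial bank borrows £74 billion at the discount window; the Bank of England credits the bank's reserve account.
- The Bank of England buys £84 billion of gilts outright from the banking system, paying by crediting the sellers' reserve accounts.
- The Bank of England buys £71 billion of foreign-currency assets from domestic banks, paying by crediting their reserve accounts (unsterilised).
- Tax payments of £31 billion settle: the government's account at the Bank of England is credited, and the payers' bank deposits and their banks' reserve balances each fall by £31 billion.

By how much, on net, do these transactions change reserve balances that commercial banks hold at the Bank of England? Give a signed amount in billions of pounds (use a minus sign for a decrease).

+£198 billion

Bank of England balance sheet:
  Assets:      Securities +£84B, Loans to banks +£74B, Foreign assets +£71B
  Liabilities: Bank reserves +£198B, Government deposits +£31B
So the change in reserve balances that commercial banks hold at the Bank of England is +£198 billion.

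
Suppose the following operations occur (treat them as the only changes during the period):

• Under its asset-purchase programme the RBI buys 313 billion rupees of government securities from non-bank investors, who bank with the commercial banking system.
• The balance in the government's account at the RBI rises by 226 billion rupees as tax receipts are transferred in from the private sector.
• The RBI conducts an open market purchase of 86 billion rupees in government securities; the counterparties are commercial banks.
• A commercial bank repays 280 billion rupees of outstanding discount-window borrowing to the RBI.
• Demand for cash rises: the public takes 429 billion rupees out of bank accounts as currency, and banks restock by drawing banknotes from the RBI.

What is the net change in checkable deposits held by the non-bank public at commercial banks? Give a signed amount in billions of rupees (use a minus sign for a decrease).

-342 billion

Asset purchase (from non-banks) 313 billion rupees: non-bank counterparties' bank balances rise → +313B.
Government account inflow 226 billion rupees: non-bank counterparties' bank balances fall → −226B.
OMO purchase (from banks) 86 billion rupees: the counterparty is a bank, so public deposits are unchanged → 0.
Discount-window repayment 280 billion rupees: the counterparty is a bank, so public deposits are unchanged → 0.
Currency withdrawal 429 billion rupees: non-bank counterparties' bank balances fall → −429B.
Net: 313 − 226 + 0 + 0 − 429 = -342 billion.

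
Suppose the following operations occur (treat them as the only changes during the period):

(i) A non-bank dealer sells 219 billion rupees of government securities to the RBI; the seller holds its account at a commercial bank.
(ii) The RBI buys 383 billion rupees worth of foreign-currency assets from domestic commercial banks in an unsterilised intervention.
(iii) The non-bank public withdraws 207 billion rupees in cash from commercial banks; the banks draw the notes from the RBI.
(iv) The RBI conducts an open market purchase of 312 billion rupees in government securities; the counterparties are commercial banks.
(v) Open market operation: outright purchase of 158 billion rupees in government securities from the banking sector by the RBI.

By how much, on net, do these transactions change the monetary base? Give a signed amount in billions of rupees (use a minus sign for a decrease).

RBI balance sheet:
  Assets:      Securities +689B, Foreign assets +383B
  Liabilities: Bank reserves +865B, Currency in circulation +207B
Commercial banking system:
  Assets:      Reserves at CB +865B, Securities −470B, Foreign assets −383B
  Liabilities: Checkable deposits +12B
Monetary base = currency + reserves: +207B + (+865B) = +1072 billion.

+1072 billion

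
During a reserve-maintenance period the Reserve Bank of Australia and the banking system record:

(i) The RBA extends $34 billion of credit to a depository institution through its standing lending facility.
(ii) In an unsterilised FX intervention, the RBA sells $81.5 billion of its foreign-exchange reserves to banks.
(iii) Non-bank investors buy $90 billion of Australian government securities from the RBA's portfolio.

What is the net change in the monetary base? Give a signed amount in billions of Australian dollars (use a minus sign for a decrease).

-$137.5 billion

RBA balance sheet:
  Assets:      Securities −$90B, Loans to banks +$34B, Foreign assets −$81.5B
  Liabilities: Bank reserves −$137.5B
Commercial banking system:
  Assets:      Reserves at CB −$137.5B, Foreign assets +$81.5B
  Liabilities: Checkable deposits −$90B, Borrowings from CB +$34B
Monetary base = currency + reserves: 0 + (−$137.5B) = -$137.5 billion.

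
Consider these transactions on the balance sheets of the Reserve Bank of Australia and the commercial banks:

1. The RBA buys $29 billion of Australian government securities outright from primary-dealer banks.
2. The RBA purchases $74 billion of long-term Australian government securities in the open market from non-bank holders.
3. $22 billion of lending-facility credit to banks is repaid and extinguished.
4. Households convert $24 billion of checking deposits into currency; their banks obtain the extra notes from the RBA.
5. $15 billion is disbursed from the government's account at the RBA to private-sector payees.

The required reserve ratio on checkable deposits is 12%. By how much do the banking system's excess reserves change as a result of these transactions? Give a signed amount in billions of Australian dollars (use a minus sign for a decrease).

OMO purchase (from banks) $29 billion: reserves +$29B, deposits 0.
Asset purchase (from non-banks) $74 billion: reserves +$74B, deposits +$74B.
Discount-window repayment $22 billion: reserves −$22B, deposits 0.
Currency withdrawal $24 billion: reserves −$24B, deposits −$24B.
Government spending $15 billion: reserves +$15B, deposits +$15B.
Totals: Δreserves = +$72B, Δdeposits = +$65B.
Δrequired reserves = 12% × +$65B = +$7.8B.
Δexcess reserves = Δreserves − Δrequired = +$72B − (+$7.8B) = +$64.2 billion.

+$64.2 billion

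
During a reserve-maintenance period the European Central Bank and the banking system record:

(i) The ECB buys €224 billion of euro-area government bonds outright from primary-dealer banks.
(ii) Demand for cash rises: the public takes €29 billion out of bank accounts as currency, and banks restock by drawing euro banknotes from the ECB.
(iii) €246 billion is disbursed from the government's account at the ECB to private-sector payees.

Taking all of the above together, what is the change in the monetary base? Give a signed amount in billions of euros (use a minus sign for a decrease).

ECB balance sheet:
  Assets:      Securities +€224B
  Liabilities: Bank reserves +€441B, Currency in circulation +€29B, Government deposits −€246B
Commercial banking system:
  Assets:      Reserves at CB +€441B, Securities −€224B
  Liabilities: Checkable deposits +€217B
Monetary base = currency + reserves: +€29B + (+€441B) = +€470 billion.

+€470 billion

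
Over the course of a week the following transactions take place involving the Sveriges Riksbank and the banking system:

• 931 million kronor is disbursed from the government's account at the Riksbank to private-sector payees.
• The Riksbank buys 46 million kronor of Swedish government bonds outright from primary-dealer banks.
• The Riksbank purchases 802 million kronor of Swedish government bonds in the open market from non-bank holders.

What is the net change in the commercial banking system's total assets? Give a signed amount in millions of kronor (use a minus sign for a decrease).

+1733 million

Government spending 931 million kronor: bank balance sheets expand → +931M.
OMO purchase (from banks) 46 million kronor: just an asset swap on bank balance sheets → 0.
Asset purchase (from non-banks) 802 million kronor: bank balance sheets expand → +802M.
Net: 931 + 0 + 802 = +1733 million.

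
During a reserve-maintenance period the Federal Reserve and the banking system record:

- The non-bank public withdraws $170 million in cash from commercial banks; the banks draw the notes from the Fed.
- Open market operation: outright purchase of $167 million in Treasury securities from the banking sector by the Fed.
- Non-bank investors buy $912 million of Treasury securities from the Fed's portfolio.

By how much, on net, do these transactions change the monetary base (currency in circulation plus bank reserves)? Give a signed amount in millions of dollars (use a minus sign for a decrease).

Currency withdrawal $170 million: just a shift between currency and reserves — both are base money → 0.
OMO purchase (from banks) $167 million: Fed balance sheet expands → +$167M.
Asset sale (to non-banks) $912 million: Fed balance sheet contracts → −$912M.
Net: 0 + 167 − 912 = -$745 million.

-$745 million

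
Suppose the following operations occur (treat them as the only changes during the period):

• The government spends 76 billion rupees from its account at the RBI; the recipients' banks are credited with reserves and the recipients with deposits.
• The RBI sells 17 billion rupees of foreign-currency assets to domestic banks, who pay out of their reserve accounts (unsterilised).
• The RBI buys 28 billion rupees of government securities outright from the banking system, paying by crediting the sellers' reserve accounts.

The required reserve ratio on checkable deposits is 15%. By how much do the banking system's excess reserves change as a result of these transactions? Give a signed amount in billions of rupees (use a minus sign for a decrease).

Government spending 76 billion rupees: reserves +76B, deposits +76B.
FX sale 17 billion rupees: reserves −17B, deposits 0.
OMO purchase (from banks) 28 billion rupees: reserves +28B, deposits 0.
Totals: Δreserves = +87B, Δdeposits = +76B.
Δrequired reserves = 15% × +76B = +11.4B.
Δexcess reserves = Δreserves − Δrequired = +87B − (+11.4B) = +75.6 billion.

+75.6 billion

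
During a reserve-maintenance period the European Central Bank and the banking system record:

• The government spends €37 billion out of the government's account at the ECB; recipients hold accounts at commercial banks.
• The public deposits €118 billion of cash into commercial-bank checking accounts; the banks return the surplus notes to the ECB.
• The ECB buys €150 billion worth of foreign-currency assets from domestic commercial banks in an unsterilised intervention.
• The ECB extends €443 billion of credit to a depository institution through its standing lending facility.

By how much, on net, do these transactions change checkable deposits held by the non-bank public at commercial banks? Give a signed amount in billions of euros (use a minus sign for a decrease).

Government spending €37 billion: non-bank counterparties' bank balances rise → +€37B.
Currency deposit €118 billion: non-bank counterparties' bank balances rise → +€118B.
FX purchase €150 billion: the counterparty is a bank, so public deposits are unchanged → 0.
Discount-window loan €443 billion: the counterparty is a bank, so public deposits are unchanged → 0.
Net: 37 + 118 + 0 + 0 = +€155 billion.

+€155 billion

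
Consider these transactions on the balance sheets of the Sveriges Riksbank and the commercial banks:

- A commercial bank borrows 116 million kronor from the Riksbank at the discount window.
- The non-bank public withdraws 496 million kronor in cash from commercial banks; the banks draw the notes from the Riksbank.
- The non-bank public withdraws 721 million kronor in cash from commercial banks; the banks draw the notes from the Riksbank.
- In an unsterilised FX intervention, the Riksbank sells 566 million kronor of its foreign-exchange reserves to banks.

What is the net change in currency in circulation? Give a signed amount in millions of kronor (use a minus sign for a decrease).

+1217 million

Discount-window loan 116 million kronor: no currency enters or leaves circulation → 0.
Currency withdrawal 496 million kronor: notes leave the central bank → +496M.
Currency withdrawal 721 million kronor: notes leave the central bank → +721M.
FX sale 566 million kronor: no currency enters or leaves circulation → 0.
Net: 0 + 496 + 721 + 0 = +1217 million.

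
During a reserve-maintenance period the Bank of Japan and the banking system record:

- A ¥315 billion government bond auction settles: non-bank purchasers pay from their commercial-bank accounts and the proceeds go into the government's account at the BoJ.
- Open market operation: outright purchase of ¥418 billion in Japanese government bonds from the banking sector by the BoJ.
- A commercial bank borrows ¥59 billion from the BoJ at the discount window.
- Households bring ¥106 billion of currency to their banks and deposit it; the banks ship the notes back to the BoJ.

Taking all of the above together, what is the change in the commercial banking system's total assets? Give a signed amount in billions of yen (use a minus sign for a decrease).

-¥150 billion

BoJ balance sheet:
  Assets:      Securities +¥418B, Loans to banks +¥59B
  Liabilities: Bank reserves +¥268B, Currency in circulation −¥106B, Government deposits +¥315B
Commercial banking system:
  Assets:      Reserves at CB +¥268B, Securities −¥418B
  Liabilities: Checkable deposits −¥209B, Borrowings from CB +¥59B
Change in total bank assets = -¥150 billion.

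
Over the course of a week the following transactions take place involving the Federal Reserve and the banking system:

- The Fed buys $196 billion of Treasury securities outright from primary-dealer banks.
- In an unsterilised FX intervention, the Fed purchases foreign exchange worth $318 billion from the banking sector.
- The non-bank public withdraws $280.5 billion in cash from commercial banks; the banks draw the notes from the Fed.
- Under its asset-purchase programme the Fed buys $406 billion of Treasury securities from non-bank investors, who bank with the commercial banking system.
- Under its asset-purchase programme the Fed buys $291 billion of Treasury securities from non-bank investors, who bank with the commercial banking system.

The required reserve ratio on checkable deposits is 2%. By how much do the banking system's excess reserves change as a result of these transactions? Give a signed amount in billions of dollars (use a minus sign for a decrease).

+$922.17 billion

OMO purchase (from banks) $196 billion: reserves +$196B, deposits 0.
FX purchase $318 billion: reserves +$318B, deposits 0.
Currency withdrawal $280.5 billion: reserves −$280.5B, deposits −$280.5B.
Asset purchase (from non-banks) $406 billion: reserves +$406B, deposits +$406B.
Asset purchase (from non-banks) $291 billion: reserves +$291B, deposits +$291B.
Totals: Δreserves = +$930.5B, Δdeposits = +$416.5B.
Δrequired reserves = 2% × +$416.5B = +$8.33B.
Δexcess reserves = Δreserves − Δrequired = +$930.5B − (+$8.33B) = +$922.17 billion.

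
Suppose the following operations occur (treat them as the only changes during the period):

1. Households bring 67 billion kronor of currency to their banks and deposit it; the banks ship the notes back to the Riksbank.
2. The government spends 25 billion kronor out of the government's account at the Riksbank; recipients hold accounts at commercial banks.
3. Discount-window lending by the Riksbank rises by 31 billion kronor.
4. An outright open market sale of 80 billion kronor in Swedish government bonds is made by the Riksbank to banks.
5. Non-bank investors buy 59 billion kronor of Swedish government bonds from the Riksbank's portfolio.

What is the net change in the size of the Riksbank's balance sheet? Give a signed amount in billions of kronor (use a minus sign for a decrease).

Currency deposit 67 billion kronor: only the composition of liabilities changes → 0.
Government spending 25 billion kronor: only the composition of liabilities changes → 0.
Discount-window loan 31 billion kronor: a Riksbank asset is acquired → +31B.
OMO sale (to banks) 80 billion kronor: a Riksbank asset is shed → −80B.
Asset sale (to non-banks) 59 billion kronor: a Riksbank asset is shed → −59B.
Net: 0 + 0 + 31 − 80 − 59 = -108 billion.

-108 billion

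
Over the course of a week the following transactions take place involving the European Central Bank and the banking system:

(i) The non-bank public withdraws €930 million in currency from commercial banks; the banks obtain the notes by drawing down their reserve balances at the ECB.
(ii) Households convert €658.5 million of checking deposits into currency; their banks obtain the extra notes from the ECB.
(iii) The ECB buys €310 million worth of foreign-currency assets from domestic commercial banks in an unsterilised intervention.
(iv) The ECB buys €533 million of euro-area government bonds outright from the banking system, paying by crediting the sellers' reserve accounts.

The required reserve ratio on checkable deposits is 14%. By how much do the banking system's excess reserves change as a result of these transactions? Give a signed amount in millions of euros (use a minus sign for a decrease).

Currency withdrawal €930 million: reserves −€930M, deposits −€930M.
Currency withdrawal €658.5 million: reserves −€658.5M, deposits −€658.5M.
FX purchase €310 million: reserves +€310M, deposits 0.
OMO purchase (from banks) €533 million: reserves +€533M, deposits 0.
Totals: Δreserves = −€745.5M, Δdeposits = −€1588.5M.
Δrequired reserves = 14% × −€1588.5M = −€222.39M.
Δexcess reserves = Δreserves − Δrequired = −€745.5M − (−€222.39M) = -€523.11 million.

-€523.11 million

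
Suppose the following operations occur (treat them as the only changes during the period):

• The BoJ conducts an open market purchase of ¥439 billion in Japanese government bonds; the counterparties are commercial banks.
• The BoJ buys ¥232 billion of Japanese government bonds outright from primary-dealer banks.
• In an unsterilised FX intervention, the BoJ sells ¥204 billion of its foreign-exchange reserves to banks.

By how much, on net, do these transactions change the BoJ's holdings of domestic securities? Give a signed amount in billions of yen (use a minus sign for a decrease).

OMO purchase (from banks) ¥439 billion: securities added to the BoJ's portfolio → +¥439B.
OMO purchase (from banks) ¥232 billion: securities added to the BoJ's portfolio → +¥232B.
FX sale ¥204 billion: the BoJ's securities portfolio is untouched → 0.
Net: 439 + 232 + 0 = +¥671 billion.

+¥671 billion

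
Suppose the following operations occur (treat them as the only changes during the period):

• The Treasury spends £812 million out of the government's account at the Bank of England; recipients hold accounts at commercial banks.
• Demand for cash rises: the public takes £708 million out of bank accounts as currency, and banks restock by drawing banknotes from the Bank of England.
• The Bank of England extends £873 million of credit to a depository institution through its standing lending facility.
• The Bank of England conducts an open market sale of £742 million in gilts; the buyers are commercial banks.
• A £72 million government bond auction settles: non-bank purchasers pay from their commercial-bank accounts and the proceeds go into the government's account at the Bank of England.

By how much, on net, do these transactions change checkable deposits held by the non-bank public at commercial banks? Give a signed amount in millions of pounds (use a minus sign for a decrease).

Government spending £812 million: non-bank counterparties' bank balances rise → +£812M.
Currency withdrawal £708 million: non-bank counterparties' bank balances fall → −£708M.
Discount-window loan £873 million: the counterparty is a bank, so public deposits are unchanged → 0.
OMO sale (to banks) £742 million: the counterparty is a bank, so public deposits are unchanged → 0.
Government account inflow £72 million: non-bank counterparties' bank balances fall → −£72M.
Net: 812 − 708 + 0 + 0 − 72 = +£32 million.

+£32 million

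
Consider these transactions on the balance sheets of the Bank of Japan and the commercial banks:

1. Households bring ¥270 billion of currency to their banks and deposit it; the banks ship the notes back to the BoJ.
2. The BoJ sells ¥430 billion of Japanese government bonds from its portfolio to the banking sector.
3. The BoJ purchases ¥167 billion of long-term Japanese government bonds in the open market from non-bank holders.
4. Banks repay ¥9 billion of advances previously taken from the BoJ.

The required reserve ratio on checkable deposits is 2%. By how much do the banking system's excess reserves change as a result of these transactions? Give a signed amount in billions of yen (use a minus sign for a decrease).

Currency deposit ¥270 billion: reserves +¥270B, deposits +¥270B.
OMO sale (to banks) ¥430 billion: reserves −¥430B, deposits 0.
Asset purchase (from non-banks) ¥167 billion: reserves +¥167B, deposits +¥167B.
Discount-window repayment ¥9 billion: reserves −¥9B, deposits 0.
Totals: Δreserves = −¥2B, Δdeposits = +¥437B.
Δrequired reserves = 2% × +¥437B = +¥8.74B.
Δexcess reserves = Δreserves − Δrequired = −¥2B − (+¥8.74B) = -¥10.74 billion.

-¥10.74 billion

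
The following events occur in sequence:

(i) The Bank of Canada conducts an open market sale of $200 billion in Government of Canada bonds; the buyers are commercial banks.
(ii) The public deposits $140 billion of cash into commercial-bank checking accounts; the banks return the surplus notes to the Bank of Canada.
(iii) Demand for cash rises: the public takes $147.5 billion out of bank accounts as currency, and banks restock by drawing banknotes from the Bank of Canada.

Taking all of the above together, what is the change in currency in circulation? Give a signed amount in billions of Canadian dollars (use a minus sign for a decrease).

OMO sale (to banks) $200 billion: no currency enters or leaves circulation → 0.
Currency deposit $140 billion: notes return to the central bank → −$140B.
Currency withdrawal $147.5 billion: notes leave the central bank → +$147.5B.
Net: 0 − 140 + 147.5 = +$7.5 billion.

+$7.5 billion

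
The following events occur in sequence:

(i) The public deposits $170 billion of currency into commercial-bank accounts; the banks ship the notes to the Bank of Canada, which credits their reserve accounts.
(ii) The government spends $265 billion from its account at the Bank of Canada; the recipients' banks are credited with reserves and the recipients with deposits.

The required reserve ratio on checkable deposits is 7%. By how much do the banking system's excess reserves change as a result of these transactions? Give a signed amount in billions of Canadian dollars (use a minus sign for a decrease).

Currency deposit $170 billion: reserves +$170B, deposits +$170B.
Government spending $265 billion: reserves +$265B, deposits +$265B.
Totals: Δreserves = +$435B, Δdeposits = +$435B.
Δrequired reserves = 7% × +$435B = +$30.45B.
Δexcess reserves = Δreserves − Δrequired = +$435B − (+$30.45B) = +$404.55 billion.

+$404.55 billion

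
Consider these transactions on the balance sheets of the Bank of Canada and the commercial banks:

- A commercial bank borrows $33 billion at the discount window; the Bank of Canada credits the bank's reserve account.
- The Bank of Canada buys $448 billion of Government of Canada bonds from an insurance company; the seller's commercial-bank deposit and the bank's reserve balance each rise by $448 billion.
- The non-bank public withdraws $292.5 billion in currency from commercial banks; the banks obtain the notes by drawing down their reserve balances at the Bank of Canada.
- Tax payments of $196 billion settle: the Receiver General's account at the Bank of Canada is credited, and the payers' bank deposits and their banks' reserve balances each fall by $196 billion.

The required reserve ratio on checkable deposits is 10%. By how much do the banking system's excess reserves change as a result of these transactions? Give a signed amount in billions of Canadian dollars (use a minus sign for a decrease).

-$3.45 billion

Discount-window loan $33 billion: reserves +$33B, deposits 0.
Asset purchase (from non-banks) $448 billion: reserves +$448B, deposits +$448B.
Currency withdrawal $292.5 billion: reserves −$292.5B, deposits −$292.5B.
Government account inflow $196 billion: reserves −$196B, deposits −$196B.
Totals: Δreserves = −$7.5B, Δdeposits = −$40.5B.
Δrequired reserves = 10% × −$40.5B = −$4.05B.
Δexcess reserves = Δreserves − Δrequired = −$7.5B − (−$4.05B) = -$3.45 billion.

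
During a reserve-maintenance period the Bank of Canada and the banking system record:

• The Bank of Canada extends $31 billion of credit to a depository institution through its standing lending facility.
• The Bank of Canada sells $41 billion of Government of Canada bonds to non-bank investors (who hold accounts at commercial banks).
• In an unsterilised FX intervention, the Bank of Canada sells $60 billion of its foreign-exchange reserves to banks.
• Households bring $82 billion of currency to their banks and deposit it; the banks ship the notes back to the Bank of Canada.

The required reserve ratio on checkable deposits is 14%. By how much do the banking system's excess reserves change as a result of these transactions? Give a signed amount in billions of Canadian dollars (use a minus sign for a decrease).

+$6.26 billion

Discount-window loan $31 billion: reserves +$31B, deposits 0.
Asset sale (to non-banks) $41 billion: reserves −$41B, deposits −$41B.
FX sale $60 billion: reserves −$60B, deposits 0.
Currency deposit $82 billion: reserves +$82B, deposits +$82B.
Totals: Δreserves = +$12B, Δdeposits = +$41B.
Δrequired reserves = 14% × +$41B = +$5.74B.
Δexcess reserves = Δreserves − Δrequired = +$12B − (+$5.74B) = +$6.26 billion.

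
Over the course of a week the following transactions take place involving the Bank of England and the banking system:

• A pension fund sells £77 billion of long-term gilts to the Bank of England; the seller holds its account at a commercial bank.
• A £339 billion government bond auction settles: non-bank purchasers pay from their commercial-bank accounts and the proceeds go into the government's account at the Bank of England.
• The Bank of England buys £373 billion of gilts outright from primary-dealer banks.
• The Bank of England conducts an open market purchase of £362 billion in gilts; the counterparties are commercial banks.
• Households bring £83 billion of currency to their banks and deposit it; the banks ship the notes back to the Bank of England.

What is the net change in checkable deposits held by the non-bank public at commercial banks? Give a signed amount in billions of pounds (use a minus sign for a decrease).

-£179 billion

Asset purchase (from non-banks) £77 billion: non-bank counterparties' bank balances rise → +£77B.
Government account inflow £339 billion: non-bank counterparties' bank balances fall → −£339B.
OMO purchase (from banks) £373 billion: the counterparty is a bank, so public deposits are unchanged → 0.
OMO purchase (from banks) £362 billion: the counterparty is a bank, so public deposits are unchanged → 0.
Currency deposit £83 billion: non-bank counterparties' bank balances rise → +£83B.
Net: 77 − 339 + 0 + 0 + 83 = -£179 billion.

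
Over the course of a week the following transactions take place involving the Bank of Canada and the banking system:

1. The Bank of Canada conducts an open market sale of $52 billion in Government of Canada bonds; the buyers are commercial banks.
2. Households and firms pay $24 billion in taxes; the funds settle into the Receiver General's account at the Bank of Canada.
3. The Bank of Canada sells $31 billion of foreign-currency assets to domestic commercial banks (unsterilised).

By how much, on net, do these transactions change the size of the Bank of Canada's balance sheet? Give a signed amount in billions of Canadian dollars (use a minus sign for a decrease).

-$83 billion

OMO sale (to banks) $52 billion: a Bank of Canada asset is shed → −$52B.
Government account inflow $24 billion: only the composition of liabilities changes → 0.
FX sale $31 billion: a Bank of Canada asset is shed → −$31B.
Net: −52 + 0 − 31 = -$83 billion.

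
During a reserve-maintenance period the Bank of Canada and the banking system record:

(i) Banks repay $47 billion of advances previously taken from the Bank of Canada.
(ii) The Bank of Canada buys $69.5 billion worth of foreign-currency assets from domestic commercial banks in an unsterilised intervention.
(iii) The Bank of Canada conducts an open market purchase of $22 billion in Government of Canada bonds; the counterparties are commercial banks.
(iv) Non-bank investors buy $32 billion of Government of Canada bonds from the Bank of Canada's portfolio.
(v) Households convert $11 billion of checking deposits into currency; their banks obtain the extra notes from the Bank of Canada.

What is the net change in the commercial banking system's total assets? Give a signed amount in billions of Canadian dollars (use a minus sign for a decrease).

Discount-window repayment $47 billion: bank balance sheets shrink → −$47B.
FX purchase $69.5 billion: just an asset swap on bank balance sheets → 0.
OMO purchase (from banks) $22 billion: just an asset swap on bank balance sheets → 0.
Asset sale (to non-banks) $32 billion: bank balance sheets shrink → −$32B.
Currency withdrawal $11 billion: bank balance sheets shrink → −$11B.
Net: −47 + 0 + 0 − 32 − 11 = -$90 billion.

-$90 billion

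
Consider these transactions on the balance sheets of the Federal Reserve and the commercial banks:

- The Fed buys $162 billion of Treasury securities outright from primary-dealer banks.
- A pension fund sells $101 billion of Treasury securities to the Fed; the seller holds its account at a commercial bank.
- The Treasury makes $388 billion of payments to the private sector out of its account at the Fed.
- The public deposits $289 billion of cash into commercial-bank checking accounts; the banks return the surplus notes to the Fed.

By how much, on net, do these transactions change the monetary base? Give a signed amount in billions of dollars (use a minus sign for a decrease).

+$651 billion

OMO purchase (from banks) $162 billion: Fed balance sheet expands → +$162B.
Asset purchase (from non-banks) $101 billion: Fed balance sheet expands → +$101B.
Government spending $388 billion: a non-base liability converts back to reserves → +$388B.
Currency deposit $289 billion: just a shift between currency and reserves — both are base money → 0.
Net: 162 + 101 + 388 + 0 = +$651 billion.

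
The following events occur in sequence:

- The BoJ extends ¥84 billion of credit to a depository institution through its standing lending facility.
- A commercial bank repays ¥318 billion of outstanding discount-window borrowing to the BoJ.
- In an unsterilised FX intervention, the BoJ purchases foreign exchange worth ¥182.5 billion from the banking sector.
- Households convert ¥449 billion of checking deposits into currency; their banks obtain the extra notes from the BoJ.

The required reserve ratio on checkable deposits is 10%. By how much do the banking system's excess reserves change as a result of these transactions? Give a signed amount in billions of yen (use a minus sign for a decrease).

Discount-window loan ¥84 billion: reserves +¥84B, deposits 0.
Discount-window repayment ¥318 billion: reserves −¥318B, deposits 0.
FX purchase ¥182.5 billion: reserves +¥182.5B, deposits 0.
Currency withdrawal ¥449 billion: reserves −¥449B, deposits −¥449B.
Totals: Δreserves = −¥500.5B, Δdeposits = −¥449B.
Δrequired reserves = 10% × −¥449B = −¥44.9B.
Δexcess reserves = Δreserves − Δrequired = −¥500.5B − (−¥44.9B) = -¥455.6 billion.

-¥455.6 billion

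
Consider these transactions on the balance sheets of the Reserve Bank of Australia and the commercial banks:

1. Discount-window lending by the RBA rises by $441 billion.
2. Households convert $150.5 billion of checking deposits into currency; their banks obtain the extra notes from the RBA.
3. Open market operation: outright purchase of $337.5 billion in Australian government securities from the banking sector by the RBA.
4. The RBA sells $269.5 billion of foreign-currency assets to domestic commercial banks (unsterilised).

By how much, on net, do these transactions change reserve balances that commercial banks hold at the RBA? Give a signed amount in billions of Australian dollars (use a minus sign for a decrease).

RBA balance sheet:
  Assets:      Securities +$337.5B, Loans to banks +$441B, Foreign assets −$269.5B
  Liabilities: Bank reserves +$358.5B, Currency in circulation +$150.5B
So the change in reserve balances that commercial banks hold at the RBA is +$358.5 billion.

+$358.5 billion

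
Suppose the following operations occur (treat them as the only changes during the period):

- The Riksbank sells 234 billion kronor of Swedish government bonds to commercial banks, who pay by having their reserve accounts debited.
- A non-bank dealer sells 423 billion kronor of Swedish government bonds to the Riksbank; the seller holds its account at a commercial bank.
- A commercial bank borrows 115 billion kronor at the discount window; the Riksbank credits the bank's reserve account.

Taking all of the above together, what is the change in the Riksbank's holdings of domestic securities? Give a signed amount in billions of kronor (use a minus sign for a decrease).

+189 billion

Riksbank balance sheet:
  Assets:      Securities +189B, Loans to banks +115B
  Liabilities: Bank reserves +304B
So the change in the Riksbank's holdings of domestic securities is +189 billion.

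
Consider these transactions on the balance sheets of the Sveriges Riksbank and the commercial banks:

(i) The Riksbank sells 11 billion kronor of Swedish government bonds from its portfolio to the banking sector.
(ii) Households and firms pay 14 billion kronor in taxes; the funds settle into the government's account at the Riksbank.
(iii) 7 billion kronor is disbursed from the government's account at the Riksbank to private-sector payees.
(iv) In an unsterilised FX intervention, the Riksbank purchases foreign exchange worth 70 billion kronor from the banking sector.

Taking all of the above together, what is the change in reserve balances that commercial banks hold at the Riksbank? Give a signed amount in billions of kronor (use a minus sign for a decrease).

+52 billion

OMO sale (to banks) 11 billion kronor: the buying banks pay out of their reserve balances → −11B.
Government account inflow 14 billion kronor: funds move from bank reserves into the government account → −14B.
Government spending 7 billion kronor: government payments flow into bank reserve accounts → +7B.
FX purchase 70 billion kronor: the Riksbank pays by crediting reserve accounts → +70B.
Net: −11 − 14 + 7 + 70 = +52 billion.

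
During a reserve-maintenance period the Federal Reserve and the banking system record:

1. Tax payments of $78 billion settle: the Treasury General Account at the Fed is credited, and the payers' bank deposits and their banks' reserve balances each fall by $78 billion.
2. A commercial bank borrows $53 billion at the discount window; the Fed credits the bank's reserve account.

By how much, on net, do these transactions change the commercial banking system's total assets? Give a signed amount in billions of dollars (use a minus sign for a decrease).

-$25 billion

Government account inflow $78 billion: bank balance sheets shrink → −$78B.
Discount-window loan $53 billion: bank balance sheets expand → +$53B.
Net: −78 + 53 = -$25 billion.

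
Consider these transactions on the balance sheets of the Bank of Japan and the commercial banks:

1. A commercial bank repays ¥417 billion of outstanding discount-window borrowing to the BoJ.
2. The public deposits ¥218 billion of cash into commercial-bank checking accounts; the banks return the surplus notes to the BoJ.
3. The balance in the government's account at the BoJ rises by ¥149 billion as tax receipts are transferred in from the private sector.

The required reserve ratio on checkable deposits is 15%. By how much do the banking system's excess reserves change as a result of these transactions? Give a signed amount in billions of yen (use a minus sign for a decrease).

Discount-window repayment ¥417 billion: reserves −¥417B, deposits 0.
Currency deposit ¥218 billion: reserves +¥218B, deposits +¥218B.
Government account inflow ¥149 billion: reserves −¥149B, deposits −¥149B.
Totals: Δreserves = −¥348B, Δdeposits = +¥69B.
Δrequired reserves = 15% × +¥69B = +¥10.35B.
Δexcess reserves = Δreserves − Δrequired = −¥348B − (+¥10.35B) = -¥358.35 billion.

-¥358.35 billion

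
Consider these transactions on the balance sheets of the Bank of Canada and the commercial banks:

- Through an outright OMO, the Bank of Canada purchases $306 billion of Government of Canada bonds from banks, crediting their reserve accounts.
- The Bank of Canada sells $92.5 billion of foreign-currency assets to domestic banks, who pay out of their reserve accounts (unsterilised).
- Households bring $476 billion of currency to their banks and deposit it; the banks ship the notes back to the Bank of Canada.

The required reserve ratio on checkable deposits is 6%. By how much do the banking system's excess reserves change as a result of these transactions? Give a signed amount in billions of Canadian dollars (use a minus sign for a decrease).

+$660.94 billion

OMO purchase (from banks) $306 billion: reserves +$306B, deposits 0.
FX sale $92.5 billion: reserves −$92.5B, deposits 0.
Currency deposit $476 billion: reserves +$476B, deposits +$476B.
Totals: Δreserves = +$689.5B, Δdeposits = +$476B.
Δrequired reserves = 6% × +$476B = +$28.56B.
Δexcess reserves = Δreserves − Δrequired = +$689.5B − (+$28.56B) = +$660.94 billion.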